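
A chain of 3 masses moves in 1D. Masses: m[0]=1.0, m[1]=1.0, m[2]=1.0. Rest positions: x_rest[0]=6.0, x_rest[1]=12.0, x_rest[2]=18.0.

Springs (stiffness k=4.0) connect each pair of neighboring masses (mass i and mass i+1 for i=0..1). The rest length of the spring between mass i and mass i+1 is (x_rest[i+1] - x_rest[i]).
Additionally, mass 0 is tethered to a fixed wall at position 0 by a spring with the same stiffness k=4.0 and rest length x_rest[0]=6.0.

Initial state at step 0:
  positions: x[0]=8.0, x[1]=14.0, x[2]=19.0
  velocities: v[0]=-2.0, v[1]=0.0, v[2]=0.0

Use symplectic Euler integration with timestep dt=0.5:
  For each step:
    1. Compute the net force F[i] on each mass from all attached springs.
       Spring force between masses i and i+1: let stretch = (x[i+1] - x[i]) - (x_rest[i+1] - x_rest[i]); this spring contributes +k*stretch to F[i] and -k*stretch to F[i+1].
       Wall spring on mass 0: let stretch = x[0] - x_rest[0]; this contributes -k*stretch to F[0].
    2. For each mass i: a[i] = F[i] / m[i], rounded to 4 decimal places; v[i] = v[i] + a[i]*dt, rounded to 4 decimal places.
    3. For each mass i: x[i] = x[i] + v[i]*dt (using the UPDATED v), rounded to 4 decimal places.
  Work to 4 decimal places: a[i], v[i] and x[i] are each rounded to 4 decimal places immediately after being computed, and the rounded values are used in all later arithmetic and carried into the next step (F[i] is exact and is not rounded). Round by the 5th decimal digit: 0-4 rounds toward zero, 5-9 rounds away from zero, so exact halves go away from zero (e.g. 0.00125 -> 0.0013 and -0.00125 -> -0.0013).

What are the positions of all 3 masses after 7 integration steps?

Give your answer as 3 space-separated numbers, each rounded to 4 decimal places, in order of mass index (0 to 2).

Step 0: x=[8.0000 14.0000 19.0000] v=[-2.0000 0.0000 0.0000]
Step 1: x=[5.0000 13.0000 20.0000] v=[-6.0000 -2.0000 2.0000]
Step 2: x=[5.0000 11.0000 20.0000] v=[0.0000 -4.0000 0.0000]
Step 3: x=[6.0000 12.0000 17.0000] v=[2.0000 2.0000 -6.0000]
Step 4: x=[7.0000 12.0000 15.0000] v=[2.0000 0.0000 -4.0000]
Step 5: x=[6.0000 10.0000 16.0000] v=[-2.0000 -4.0000 2.0000]
Step 6: x=[3.0000 10.0000 17.0000] v=[-6.0000 0.0000 2.0000]
Step 7: x=[4.0000 10.0000 17.0000] v=[2.0000 0.0000 0.0000]

Answer: 4.0000 10.0000 17.0000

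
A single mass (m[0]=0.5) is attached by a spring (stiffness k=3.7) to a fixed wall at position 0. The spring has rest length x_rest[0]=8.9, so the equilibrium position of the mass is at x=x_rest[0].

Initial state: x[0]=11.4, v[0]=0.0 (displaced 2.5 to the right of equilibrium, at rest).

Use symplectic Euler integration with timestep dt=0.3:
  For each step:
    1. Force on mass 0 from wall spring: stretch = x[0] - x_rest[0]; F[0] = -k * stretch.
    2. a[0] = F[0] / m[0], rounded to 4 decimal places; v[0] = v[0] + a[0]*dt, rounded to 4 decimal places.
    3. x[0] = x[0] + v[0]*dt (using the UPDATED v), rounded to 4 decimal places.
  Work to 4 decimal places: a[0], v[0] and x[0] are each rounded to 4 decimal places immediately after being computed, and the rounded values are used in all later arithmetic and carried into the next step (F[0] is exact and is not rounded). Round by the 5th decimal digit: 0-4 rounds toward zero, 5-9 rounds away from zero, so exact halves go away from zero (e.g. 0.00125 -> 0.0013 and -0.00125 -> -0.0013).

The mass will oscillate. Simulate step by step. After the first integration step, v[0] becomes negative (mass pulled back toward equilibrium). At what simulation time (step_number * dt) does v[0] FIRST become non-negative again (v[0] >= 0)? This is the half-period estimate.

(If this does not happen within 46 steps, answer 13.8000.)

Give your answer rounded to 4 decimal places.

Step 0: x=[11.4000] v=[0.0000]
Step 1: x=[9.7350] v=[-5.5500]
Step 2: x=[7.5139] v=[-7.4037]
Step 3: x=[6.2159] v=[-4.3266]
Step 4: x=[6.7055] v=[1.6321]
First v>=0 after going negative at step 4, time=1.2000

Answer: 1.2000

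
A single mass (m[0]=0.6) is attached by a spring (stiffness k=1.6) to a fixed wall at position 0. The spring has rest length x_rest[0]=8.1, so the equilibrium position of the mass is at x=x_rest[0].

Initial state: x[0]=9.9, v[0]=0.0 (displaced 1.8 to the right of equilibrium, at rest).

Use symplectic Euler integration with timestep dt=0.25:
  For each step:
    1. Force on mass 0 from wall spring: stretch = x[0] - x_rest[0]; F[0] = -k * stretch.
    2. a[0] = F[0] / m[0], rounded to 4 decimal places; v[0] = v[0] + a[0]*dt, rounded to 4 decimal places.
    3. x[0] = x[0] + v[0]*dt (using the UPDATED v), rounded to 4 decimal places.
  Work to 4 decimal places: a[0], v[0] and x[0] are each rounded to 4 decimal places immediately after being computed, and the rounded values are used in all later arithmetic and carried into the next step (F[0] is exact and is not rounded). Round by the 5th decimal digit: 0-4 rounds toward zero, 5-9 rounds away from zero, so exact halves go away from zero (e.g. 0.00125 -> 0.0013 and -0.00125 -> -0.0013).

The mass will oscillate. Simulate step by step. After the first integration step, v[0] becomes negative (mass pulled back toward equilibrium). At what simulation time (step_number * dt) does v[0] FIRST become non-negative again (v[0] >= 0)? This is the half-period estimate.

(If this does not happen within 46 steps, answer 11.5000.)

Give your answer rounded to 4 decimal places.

Step 0: x=[9.9000] v=[0.0000]
Step 1: x=[9.6000] v=[-1.2000]
Step 2: x=[9.0500] v=[-2.2000]
Step 3: x=[8.3417] v=[-2.8333]
Step 4: x=[7.5931] v=[-2.9944]
Step 5: x=[6.9290] v=[-2.6565]
Step 6: x=[6.4601] v=[-1.8758]
Step 7: x=[6.2645] v=[-0.7825]
Step 8: x=[6.3748] v=[0.4412]
First v>=0 after going negative at step 8, time=2.0000

Answer: 2.0000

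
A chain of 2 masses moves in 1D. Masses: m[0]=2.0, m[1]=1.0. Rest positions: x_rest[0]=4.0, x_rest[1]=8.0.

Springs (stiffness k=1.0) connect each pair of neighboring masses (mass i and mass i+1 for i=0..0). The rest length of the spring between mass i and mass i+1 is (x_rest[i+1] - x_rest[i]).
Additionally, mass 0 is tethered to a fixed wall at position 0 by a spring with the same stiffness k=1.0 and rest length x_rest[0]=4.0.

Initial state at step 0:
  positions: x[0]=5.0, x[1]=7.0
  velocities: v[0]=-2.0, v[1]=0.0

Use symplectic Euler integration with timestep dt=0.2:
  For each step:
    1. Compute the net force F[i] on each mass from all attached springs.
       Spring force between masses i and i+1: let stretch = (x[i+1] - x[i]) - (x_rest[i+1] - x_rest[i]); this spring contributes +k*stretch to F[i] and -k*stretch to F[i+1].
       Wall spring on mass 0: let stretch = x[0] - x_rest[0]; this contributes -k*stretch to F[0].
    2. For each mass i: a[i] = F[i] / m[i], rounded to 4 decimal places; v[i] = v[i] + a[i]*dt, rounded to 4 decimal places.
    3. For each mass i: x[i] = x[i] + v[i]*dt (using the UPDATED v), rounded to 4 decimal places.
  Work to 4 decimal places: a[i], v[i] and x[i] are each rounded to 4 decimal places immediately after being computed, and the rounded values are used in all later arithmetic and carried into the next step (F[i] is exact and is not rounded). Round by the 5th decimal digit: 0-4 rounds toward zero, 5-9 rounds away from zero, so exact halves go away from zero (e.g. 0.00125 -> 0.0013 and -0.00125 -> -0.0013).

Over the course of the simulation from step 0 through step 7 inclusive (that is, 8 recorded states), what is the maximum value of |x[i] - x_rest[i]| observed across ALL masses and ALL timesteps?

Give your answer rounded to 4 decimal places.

Answer: 2.2476

Derivation:
Step 0: x=[5.0000 7.0000] v=[-2.0000 0.0000]
Step 1: x=[4.5400 7.0800] v=[-2.3000 0.4000]
Step 2: x=[4.0400 7.2184] v=[-2.5000 0.6920]
Step 3: x=[3.5228 7.3897] v=[-2.5862 0.8563]
Step 4: x=[3.0124 7.5663] v=[-2.5518 0.8829]
Step 5: x=[2.5329 7.7207] v=[-2.3976 0.7721]
Step 6: x=[2.1065 7.8276] v=[-2.1321 0.5345]
Step 7: x=[1.7524 7.8657] v=[-1.7706 0.1903]
Max displacement = 2.2476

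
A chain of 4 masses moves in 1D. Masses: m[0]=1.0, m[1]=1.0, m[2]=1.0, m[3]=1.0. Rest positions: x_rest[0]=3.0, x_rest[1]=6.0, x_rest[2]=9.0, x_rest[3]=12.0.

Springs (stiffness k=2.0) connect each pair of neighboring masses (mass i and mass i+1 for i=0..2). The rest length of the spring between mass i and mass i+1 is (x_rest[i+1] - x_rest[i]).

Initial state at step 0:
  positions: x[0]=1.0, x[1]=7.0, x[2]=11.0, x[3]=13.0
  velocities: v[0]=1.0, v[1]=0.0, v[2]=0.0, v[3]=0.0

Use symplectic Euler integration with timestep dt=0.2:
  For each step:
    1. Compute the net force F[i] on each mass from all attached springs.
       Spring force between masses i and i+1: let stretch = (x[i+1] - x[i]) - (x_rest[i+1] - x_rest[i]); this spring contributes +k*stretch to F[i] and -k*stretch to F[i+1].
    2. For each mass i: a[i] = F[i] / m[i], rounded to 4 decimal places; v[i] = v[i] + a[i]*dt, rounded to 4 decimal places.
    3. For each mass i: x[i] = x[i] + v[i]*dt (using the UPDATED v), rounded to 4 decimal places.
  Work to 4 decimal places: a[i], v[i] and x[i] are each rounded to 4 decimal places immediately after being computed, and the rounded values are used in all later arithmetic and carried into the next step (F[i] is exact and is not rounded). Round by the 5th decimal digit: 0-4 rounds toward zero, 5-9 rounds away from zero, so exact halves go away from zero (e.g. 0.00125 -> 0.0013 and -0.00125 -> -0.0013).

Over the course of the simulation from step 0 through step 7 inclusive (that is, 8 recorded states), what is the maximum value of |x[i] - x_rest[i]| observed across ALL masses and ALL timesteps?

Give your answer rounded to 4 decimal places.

Step 0: x=[1.0000 7.0000 11.0000 13.0000] v=[1.0000 0.0000 0.0000 0.0000]
Step 1: x=[1.4400 6.8400 10.8400 13.0800] v=[2.2000 -0.8000 -0.8000 0.4000]
Step 2: x=[2.0720 6.5680 10.5392 13.2208] v=[3.1600 -1.3600 -1.5040 0.7040]
Step 3: x=[2.8237 6.2540 10.1352 13.3871] v=[3.7584 -1.5699 -2.0198 0.8314]
Step 4: x=[3.6098 5.9761 9.6809 13.5332] v=[3.9305 -1.3895 -2.2715 0.7306]
Step 5: x=[4.3452 5.8053 9.2384 13.6111] v=[3.6770 -0.8541 -2.2125 0.3897]
Step 6: x=[4.9574 5.7923 8.8711 13.5792] v=[3.0610 -0.0649 -1.8367 -0.1594]
Step 7: x=[5.3964 5.9588 8.6341 13.4107] v=[2.1950 0.8327 -1.1850 -0.8426]
Max displacement = 2.3964

Answer: 2.3964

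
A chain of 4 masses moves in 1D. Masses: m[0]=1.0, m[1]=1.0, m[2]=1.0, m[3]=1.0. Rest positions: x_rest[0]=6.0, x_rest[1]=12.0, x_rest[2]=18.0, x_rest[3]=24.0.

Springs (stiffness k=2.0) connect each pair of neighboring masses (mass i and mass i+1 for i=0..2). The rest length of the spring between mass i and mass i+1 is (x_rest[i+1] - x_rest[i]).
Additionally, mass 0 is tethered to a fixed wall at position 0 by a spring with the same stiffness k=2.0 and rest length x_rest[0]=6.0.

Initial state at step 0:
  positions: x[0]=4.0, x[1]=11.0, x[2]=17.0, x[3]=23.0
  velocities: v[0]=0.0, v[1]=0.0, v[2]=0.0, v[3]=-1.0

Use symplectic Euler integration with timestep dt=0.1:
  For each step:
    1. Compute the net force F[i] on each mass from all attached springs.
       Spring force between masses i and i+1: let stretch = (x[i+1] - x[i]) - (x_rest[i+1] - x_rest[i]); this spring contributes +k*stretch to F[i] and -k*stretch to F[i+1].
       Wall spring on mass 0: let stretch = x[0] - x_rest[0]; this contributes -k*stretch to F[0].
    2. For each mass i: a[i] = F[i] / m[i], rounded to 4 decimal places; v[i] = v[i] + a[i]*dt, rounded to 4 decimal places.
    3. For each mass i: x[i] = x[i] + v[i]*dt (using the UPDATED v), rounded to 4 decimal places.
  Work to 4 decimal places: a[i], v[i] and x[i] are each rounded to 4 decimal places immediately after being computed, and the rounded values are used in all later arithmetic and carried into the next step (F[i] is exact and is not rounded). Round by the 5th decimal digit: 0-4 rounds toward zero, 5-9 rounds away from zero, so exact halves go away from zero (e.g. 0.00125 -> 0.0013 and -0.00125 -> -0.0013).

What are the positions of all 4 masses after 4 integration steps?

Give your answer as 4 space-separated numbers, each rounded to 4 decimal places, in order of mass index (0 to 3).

Step 0: x=[4.0000 11.0000 17.0000 23.0000] v=[0.0000 0.0000 0.0000 -1.0000]
Step 1: x=[4.0600 10.9800 17.0000 22.9000] v=[0.6000 -0.2000 0.0000 -1.0000]
Step 2: x=[4.1772 10.9420 16.9976 22.8020] v=[1.1720 -0.3800 -0.0240 -0.9800]
Step 3: x=[4.3462 10.8898 16.9902 22.7079] v=[1.6895 -0.5218 -0.0742 -0.9409]
Step 4: x=[4.5591 10.8288 16.9751 22.6195] v=[2.1290 -0.6104 -0.1507 -0.8844]

Answer: 4.5591 10.8288 16.9751 22.6195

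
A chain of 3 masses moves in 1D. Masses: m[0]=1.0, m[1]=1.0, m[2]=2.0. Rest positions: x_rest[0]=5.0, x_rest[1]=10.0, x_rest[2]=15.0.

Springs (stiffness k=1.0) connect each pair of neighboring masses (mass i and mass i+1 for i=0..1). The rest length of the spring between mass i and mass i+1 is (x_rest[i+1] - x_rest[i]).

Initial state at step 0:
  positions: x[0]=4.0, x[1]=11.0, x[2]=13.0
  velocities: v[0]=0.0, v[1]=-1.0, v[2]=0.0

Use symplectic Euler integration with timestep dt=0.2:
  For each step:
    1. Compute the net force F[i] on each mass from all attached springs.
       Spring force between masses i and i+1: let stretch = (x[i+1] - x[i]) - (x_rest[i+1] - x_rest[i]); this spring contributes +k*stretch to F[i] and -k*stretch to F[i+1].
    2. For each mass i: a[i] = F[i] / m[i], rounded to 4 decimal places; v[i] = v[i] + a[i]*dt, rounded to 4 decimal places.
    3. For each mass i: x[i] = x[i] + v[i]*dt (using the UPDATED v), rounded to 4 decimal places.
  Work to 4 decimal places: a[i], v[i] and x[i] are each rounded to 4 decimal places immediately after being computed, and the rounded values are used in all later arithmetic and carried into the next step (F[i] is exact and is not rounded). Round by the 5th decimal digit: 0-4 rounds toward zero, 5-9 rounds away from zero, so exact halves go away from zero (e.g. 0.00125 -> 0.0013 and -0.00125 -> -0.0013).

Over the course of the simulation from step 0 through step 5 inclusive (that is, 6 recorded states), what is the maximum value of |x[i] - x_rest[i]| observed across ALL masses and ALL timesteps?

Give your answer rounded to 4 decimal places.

Step 0: x=[4.0000 11.0000 13.0000] v=[0.0000 -1.0000 0.0000]
Step 1: x=[4.0800 10.6000 13.0600] v=[0.4000 -2.0000 0.3000]
Step 2: x=[4.2208 10.0376 13.1708] v=[0.7040 -2.8120 0.5540]
Step 3: x=[4.3943 9.3679 13.3189] v=[0.8674 -3.3487 0.7407]
Step 4: x=[4.5667 8.6573 13.4880] v=[0.8621 -3.5532 0.8456]
Step 5: x=[4.7027 7.9763 13.6605] v=[0.6802 -3.4052 0.8625]
Max displacement = 2.0237

Answer: 2.0237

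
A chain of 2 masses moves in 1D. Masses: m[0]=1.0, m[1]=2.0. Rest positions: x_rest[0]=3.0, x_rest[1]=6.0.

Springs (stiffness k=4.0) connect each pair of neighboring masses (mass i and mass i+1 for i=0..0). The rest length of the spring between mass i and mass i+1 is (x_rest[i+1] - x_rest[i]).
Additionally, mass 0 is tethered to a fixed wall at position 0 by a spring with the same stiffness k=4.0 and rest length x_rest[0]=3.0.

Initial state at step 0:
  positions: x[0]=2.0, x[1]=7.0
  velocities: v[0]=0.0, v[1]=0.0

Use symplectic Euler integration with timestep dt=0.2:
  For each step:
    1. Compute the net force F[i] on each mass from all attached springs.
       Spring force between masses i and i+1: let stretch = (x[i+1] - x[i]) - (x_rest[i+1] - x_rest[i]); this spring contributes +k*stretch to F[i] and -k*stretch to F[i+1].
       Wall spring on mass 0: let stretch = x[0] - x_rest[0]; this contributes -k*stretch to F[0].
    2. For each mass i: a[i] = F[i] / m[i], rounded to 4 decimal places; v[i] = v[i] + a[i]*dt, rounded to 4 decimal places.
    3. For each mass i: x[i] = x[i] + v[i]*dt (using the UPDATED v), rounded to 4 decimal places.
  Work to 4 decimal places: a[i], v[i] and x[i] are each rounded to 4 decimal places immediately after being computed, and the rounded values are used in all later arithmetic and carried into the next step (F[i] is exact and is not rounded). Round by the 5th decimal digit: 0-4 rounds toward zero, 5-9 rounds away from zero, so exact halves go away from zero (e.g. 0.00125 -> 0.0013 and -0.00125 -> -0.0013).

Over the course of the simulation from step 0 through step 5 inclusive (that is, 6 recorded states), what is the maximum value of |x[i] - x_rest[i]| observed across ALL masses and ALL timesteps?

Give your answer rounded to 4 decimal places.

Answer: 1.5565

Derivation:
Step 0: x=[2.0000 7.0000] v=[0.0000 0.0000]
Step 1: x=[2.4800 6.8400] v=[2.4000 -0.8000]
Step 2: x=[3.2608 6.5712] v=[3.9040 -1.3440]
Step 3: x=[4.0495 6.2776] v=[3.9437 -1.4682]
Step 4: x=[4.5468 6.0457] v=[2.4866 -1.1594]
Step 5: x=[4.5565 5.9339] v=[0.0483 -0.5590]
Max displacement = 1.5565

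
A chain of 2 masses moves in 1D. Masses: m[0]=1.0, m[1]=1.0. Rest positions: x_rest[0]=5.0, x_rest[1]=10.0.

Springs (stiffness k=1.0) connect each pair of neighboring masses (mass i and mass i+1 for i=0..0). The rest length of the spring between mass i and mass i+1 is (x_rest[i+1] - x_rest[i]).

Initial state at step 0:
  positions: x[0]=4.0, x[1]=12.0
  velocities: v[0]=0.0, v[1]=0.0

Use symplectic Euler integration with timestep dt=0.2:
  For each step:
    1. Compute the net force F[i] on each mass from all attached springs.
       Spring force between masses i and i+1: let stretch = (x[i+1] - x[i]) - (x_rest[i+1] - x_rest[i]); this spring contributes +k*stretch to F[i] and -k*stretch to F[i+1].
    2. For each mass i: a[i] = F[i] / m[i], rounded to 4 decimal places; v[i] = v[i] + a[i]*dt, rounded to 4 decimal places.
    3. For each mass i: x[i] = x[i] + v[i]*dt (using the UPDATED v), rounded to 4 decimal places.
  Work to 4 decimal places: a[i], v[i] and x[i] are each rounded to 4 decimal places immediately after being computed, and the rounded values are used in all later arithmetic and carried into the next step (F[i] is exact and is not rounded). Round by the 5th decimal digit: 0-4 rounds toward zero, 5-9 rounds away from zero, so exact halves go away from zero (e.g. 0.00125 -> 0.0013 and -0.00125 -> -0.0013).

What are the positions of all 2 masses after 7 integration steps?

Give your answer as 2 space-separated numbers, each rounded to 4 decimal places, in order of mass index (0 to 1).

Step 0: x=[4.0000 12.0000] v=[0.0000 0.0000]
Step 1: x=[4.1200 11.8800] v=[0.6000 -0.6000]
Step 2: x=[4.3504 11.6496] v=[1.1520 -1.1520]
Step 3: x=[4.6728 11.3272] v=[1.6118 -1.6118]
Step 4: x=[5.0613 10.9387] v=[1.9427 -1.9427]
Step 5: x=[5.4849 10.5151] v=[2.1182 -2.1182]
Step 6: x=[5.9097 10.0903] v=[2.1242 -2.1242]
Step 7: x=[6.3018 9.6982] v=[1.9603 -1.9603]

Answer: 6.3018 9.6982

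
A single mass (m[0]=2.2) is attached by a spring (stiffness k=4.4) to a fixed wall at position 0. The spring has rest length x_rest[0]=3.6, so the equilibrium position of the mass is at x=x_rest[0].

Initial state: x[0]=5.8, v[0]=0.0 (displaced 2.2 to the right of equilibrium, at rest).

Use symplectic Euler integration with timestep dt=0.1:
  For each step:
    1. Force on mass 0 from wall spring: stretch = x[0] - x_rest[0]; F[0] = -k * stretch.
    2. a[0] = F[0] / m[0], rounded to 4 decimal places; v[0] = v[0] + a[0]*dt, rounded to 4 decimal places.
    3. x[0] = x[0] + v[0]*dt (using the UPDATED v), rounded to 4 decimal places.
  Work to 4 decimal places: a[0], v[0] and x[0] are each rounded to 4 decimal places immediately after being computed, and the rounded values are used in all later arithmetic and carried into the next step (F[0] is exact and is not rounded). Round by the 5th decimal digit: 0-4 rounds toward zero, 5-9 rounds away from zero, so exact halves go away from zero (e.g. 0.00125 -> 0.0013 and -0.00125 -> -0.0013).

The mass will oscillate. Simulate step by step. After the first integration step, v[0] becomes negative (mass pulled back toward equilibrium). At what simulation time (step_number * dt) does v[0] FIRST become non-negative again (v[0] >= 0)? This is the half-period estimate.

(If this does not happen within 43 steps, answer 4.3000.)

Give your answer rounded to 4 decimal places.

Answer: 2.3000

Derivation:
Step 0: x=[5.8000] v=[0.0000]
Step 1: x=[5.7560] v=[-0.4400]
Step 2: x=[5.6689] v=[-0.8712]
Step 3: x=[5.5404] v=[-1.2850]
Step 4: x=[5.3731] v=[-1.6731]
Step 5: x=[5.1703] v=[-2.0277]
Step 6: x=[4.9361] v=[-2.3418]
Step 7: x=[4.6752] v=[-2.6090]
Step 8: x=[4.3928] v=[-2.8240]
Step 9: x=[4.0945] v=[-2.9826]
Step 10: x=[3.7864] v=[-3.0815]
Step 11: x=[3.4745] v=[-3.1188]
Step 12: x=[3.1651] v=[-3.0937]
Step 13: x=[2.8644] v=[-3.0067]
Step 14: x=[2.5784] v=[-2.8596]
Step 15: x=[2.3129] v=[-2.6553]
Step 16: x=[2.0731] v=[-2.3979]
Step 17: x=[1.8639] v=[-2.0925]
Step 18: x=[1.6894] v=[-1.7453]
Step 19: x=[1.5531] v=[-1.3632]
Step 20: x=[1.4577] v=[-0.9538]
Step 21: x=[1.4052] v=[-0.5253]
Step 22: x=[1.3966] v=[-0.0863]
Step 23: x=[1.4320] v=[0.3544]
First v>=0 after going negative at step 23, time=2.3000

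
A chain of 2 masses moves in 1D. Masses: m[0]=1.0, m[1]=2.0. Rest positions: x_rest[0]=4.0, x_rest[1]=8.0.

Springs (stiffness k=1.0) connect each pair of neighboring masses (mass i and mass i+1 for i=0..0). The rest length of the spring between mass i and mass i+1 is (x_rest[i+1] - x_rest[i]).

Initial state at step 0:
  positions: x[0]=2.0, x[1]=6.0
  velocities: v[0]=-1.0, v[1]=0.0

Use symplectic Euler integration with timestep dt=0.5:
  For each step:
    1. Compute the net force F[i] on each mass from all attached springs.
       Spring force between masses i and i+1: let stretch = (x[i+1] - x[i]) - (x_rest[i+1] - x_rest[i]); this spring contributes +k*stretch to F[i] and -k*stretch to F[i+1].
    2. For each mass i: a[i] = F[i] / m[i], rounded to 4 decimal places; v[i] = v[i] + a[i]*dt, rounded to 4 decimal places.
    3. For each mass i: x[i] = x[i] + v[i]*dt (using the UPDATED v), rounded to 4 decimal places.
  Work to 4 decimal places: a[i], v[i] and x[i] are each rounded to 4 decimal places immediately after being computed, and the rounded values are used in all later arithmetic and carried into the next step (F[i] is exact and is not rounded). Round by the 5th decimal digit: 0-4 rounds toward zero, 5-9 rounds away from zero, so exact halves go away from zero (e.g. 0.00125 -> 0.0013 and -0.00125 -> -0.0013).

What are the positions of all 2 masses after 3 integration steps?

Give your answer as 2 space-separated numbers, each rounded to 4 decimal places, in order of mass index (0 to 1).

Answer: 0.9531 5.7734

Derivation:
Step 0: x=[2.0000 6.0000] v=[-1.0000 0.0000]
Step 1: x=[1.5000 6.0000] v=[-1.0000 0.0000]
Step 2: x=[1.1250 5.9375] v=[-0.7500 -0.1250]
Step 3: x=[0.9531 5.7734] v=[-0.3438 -0.3282]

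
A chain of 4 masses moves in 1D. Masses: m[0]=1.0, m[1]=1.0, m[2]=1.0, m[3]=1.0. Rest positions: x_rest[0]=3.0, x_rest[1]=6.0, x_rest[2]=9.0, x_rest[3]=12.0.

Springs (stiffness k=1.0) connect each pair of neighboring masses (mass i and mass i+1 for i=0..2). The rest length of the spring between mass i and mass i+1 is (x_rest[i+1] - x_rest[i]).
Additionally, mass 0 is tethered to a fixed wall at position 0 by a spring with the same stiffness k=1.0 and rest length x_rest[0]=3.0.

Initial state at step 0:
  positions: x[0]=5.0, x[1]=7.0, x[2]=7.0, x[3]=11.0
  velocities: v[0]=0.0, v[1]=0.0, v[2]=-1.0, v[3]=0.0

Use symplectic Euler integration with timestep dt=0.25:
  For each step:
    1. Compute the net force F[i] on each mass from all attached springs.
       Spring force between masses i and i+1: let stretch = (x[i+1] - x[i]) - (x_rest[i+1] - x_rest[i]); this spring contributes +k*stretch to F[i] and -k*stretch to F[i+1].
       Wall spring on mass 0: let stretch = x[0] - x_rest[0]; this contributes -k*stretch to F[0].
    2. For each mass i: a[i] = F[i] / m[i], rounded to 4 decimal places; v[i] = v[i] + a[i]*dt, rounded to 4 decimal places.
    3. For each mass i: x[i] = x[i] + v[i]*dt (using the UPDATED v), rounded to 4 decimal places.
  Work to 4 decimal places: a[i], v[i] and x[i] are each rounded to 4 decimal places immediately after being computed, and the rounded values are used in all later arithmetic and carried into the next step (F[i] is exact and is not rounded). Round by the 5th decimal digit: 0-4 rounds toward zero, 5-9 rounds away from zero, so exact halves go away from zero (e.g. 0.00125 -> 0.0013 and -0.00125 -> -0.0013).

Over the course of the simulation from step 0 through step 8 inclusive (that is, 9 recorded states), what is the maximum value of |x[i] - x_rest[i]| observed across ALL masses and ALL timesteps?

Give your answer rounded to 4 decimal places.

Step 0: x=[5.0000 7.0000 7.0000 11.0000] v=[0.0000 0.0000 -1.0000 0.0000]
Step 1: x=[4.8125 6.8750 7.0000 10.9375] v=[-0.7500 -0.5000 0.0000 -0.2500]
Step 2: x=[4.4531 6.6289 7.2383 10.8164] v=[-1.4375 -0.9844 0.9531 -0.4844]
Step 3: x=[3.9514 6.2849 7.6621 10.6592] v=[-2.0068 -1.3760 1.6953 -0.6289]
Step 4: x=[3.3486 5.8811 8.1872 10.5022] v=[-2.4113 -1.6151 2.1003 -0.6282]
Step 5: x=[2.6948 5.4632 8.7128 10.3880] v=[-2.6153 -1.6717 2.1025 -0.4570]
Step 6: x=[2.0456 5.0754 9.1400 10.3566] v=[-2.5969 -1.5514 1.7089 -0.1258]
Step 7: x=[1.4579 4.7522 9.3892 10.4366] v=[-2.3509 -1.2927 0.9969 0.3201]
Step 8: x=[0.9850 4.5130 9.4141 10.6387] v=[-1.8918 -0.9570 0.0995 0.8083]
Max displacement = 2.0150

Answer: 2.0150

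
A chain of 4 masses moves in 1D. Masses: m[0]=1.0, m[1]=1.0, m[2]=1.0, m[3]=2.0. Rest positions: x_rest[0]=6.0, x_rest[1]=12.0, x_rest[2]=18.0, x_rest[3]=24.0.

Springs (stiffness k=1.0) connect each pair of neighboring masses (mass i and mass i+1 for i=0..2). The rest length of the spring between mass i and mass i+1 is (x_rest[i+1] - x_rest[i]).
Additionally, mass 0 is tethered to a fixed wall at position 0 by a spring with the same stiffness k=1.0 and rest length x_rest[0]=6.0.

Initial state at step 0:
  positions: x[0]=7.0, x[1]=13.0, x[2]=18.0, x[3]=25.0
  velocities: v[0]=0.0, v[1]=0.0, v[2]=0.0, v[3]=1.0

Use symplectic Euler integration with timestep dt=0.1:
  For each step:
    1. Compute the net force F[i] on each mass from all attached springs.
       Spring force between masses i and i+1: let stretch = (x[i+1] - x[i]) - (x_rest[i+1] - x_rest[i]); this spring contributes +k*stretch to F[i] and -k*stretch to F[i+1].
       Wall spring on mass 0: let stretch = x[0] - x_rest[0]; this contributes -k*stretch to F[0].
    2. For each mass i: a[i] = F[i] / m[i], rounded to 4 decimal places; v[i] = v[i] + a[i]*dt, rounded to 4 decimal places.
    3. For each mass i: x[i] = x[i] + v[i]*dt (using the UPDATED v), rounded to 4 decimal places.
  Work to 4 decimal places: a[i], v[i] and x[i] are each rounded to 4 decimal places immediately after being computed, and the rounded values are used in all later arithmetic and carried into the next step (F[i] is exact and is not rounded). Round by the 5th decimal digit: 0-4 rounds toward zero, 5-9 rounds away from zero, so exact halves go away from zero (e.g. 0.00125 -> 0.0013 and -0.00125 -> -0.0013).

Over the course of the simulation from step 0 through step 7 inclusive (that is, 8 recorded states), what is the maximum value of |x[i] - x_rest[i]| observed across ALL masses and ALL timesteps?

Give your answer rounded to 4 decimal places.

Answer: 1.5480

Derivation:
Step 0: x=[7.0000 13.0000 18.0000 25.0000] v=[0.0000 0.0000 0.0000 1.0000]
Step 1: x=[6.9900 12.9900 18.0200 25.0950] v=[-0.1000 -0.1000 0.2000 0.9500]
Step 2: x=[6.9701 12.9703 18.0605 25.1846] v=[-0.1990 -0.1970 0.4045 0.8963]
Step 3: x=[6.9405 12.9415 18.1213 25.2686] v=[-0.2960 -0.2880 0.6079 0.8401]
Step 4: x=[6.9015 12.9045 18.2018 25.3469] v=[-0.3900 -0.3701 0.8047 0.7827]
Step 5: x=[6.8535 12.8604 18.3008 25.4194] v=[-0.4799 -0.4407 0.9895 0.7254]
Step 6: x=[6.7970 12.8107 18.4165 25.4864] v=[-0.5646 -0.4974 1.1573 0.6695]
Step 7: x=[6.7327 12.7569 18.5469 25.5480] v=[-0.6429 -0.5382 1.3037 0.6160]
Max displacement = 1.5480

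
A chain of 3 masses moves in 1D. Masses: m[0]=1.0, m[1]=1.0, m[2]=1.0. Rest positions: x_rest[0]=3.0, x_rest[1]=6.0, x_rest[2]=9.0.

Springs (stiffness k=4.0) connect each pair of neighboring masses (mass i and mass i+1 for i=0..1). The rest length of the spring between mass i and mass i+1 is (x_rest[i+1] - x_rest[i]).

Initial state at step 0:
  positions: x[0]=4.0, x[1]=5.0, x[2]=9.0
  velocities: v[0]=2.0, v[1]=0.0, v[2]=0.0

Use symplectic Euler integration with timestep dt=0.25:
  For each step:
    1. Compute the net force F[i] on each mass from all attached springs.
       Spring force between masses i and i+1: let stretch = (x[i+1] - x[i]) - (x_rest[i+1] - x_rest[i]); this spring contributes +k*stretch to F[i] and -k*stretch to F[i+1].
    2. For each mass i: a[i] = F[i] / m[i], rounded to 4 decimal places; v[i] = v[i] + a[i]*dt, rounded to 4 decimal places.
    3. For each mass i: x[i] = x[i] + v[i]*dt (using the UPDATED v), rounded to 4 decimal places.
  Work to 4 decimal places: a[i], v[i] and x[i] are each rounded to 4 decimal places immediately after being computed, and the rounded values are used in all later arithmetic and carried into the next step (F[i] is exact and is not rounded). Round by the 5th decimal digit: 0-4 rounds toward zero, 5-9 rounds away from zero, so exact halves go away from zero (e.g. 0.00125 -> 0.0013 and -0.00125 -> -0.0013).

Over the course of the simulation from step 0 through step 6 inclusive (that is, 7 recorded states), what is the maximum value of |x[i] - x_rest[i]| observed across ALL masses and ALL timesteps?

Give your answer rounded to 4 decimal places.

Step 0: x=[4.0000 5.0000 9.0000] v=[2.0000 0.0000 0.0000]
Step 1: x=[4.0000 5.7500 8.7500] v=[0.0000 3.0000 -1.0000]
Step 2: x=[3.6875 6.8125 8.5000] v=[-1.2500 4.2500 -1.0000]
Step 3: x=[3.4063 7.5156 8.5781] v=[-1.1250 2.8125 0.3125]
Step 4: x=[3.4024 7.4570 9.1406] v=[-0.0157 -0.2343 2.2500]
Step 5: x=[3.6621 6.8057 10.0322] v=[1.0389 -2.6053 3.5664]
Step 6: x=[3.9577 6.1751 10.8672] v=[1.1825 -2.5224 3.3399]
Max displacement = 1.8672

Answer: 1.8672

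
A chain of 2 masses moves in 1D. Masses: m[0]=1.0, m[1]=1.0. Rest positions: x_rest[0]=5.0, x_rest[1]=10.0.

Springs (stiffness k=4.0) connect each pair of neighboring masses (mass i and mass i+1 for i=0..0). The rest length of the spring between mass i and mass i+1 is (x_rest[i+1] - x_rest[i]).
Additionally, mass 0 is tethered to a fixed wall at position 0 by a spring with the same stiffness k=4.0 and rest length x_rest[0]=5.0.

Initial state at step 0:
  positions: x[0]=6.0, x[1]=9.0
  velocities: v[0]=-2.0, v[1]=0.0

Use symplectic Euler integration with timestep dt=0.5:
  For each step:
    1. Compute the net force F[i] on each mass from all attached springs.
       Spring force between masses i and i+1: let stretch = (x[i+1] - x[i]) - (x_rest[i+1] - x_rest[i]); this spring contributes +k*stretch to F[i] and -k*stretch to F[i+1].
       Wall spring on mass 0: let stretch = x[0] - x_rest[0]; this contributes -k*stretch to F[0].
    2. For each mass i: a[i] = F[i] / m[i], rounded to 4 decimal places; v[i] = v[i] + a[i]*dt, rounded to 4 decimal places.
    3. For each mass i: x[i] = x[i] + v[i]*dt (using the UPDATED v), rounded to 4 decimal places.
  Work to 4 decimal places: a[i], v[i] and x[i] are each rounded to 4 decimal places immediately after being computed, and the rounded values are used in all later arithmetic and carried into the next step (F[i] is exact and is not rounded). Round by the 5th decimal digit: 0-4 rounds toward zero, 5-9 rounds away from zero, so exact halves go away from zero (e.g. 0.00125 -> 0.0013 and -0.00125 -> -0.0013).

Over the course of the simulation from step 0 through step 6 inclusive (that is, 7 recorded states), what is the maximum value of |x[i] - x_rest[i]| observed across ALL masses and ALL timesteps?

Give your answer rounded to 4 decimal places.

Step 0: x=[6.0000 9.0000] v=[-2.0000 0.0000]
Step 1: x=[2.0000 11.0000] v=[-8.0000 4.0000]
Step 2: x=[5.0000 9.0000] v=[6.0000 -4.0000]
Step 3: x=[7.0000 8.0000] v=[4.0000 -2.0000]
Step 4: x=[3.0000 11.0000] v=[-8.0000 6.0000]
Step 5: x=[4.0000 11.0000] v=[2.0000 0.0000]
Step 6: x=[8.0000 9.0000] v=[8.0000 -4.0000]
Max displacement = 3.0000

Answer: 3.0000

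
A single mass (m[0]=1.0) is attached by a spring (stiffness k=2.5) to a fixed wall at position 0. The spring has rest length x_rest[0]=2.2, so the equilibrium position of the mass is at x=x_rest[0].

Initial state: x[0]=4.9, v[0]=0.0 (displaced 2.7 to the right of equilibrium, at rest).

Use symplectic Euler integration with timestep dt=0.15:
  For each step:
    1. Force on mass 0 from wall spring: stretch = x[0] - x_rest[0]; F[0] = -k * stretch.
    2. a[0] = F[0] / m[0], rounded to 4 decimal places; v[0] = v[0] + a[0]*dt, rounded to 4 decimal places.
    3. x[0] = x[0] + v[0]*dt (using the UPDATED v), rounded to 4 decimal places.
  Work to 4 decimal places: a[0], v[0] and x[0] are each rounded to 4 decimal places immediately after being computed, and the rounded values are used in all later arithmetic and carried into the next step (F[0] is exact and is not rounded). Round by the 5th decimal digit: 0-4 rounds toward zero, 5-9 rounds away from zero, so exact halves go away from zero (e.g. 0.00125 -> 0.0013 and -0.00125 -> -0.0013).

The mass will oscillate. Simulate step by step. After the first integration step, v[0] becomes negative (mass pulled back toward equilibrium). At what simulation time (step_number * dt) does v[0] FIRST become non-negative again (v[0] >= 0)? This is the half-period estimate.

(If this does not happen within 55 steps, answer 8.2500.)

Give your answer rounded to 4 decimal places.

Step 0: x=[4.9000] v=[0.0000]
Step 1: x=[4.7481] v=[-1.0125]
Step 2: x=[4.4529] v=[-1.9680]
Step 3: x=[4.0310] v=[-2.8128]
Step 4: x=[3.5061] v=[-3.4994]
Step 5: x=[2.9077] v=[-3.9892]
Step 6: x=[2.2695] v=[-4.2546]
Step 7: x=[1.6274] v=[-4.2807]
Step 8: x=[1.0175] v=[-4.0660]
Step 9: x=[0.4741] v=[-3.6226]
Step 10: x=[0.0278] v=[-2.9754]
Step 11: x=[-0.2963] v=[-2.1608]
Step 12: x=[-0.4800] v=[-1.2247]
Step 13: x=[-0.5130] v=[-0.2197]
Step 14: x=[-0.3933] v=[0.7977]
First v>=0 after going negative at step 14, time=2.1000

Answer: 2.1000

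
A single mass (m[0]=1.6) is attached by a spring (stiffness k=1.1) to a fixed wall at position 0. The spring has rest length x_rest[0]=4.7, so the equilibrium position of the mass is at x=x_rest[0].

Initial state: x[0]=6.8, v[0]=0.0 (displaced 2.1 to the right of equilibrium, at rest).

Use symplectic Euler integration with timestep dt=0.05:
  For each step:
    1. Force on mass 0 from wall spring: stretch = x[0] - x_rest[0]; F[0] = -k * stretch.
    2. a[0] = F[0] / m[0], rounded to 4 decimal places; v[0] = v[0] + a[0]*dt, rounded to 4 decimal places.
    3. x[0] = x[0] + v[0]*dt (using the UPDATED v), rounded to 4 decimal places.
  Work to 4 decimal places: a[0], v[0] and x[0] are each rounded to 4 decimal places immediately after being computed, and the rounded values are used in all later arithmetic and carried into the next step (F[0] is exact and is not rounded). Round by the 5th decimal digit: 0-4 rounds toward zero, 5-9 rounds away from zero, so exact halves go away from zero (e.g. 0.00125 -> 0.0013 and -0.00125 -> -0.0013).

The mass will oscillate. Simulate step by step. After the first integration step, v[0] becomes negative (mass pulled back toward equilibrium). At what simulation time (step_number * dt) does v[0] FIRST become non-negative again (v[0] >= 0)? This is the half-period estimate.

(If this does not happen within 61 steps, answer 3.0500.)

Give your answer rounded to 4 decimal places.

Answer: 3.0500

Derivation:
Step 0: x=[6.8000] v=[0.0000]
Step 1: x=[6.7964] v=[-0.0722]
Step 2: x=[6.7892] v=[-0.1443]
Step 3: x=[6.7784] v=[-0.2161]
Step 4: x=[6.7640] v=[-0.2875]
Step 5: x=[6.7461] v=[-0.3585]
Step 6: x=[6.7247] v=[-0.4288]
Step 7: x=[6.6998] v=[-0.4984]
Step 8: x=[6.6714] v=[-0.5671]
Step 9: x=[6.6397] v=[-0.6349]
Step 10: x=[6.6046] v=[-0.7016]
Step 11: x=[6.5662] v=[-0.7671]
Step 12: x=[6.5246] v=[-0.8313]
Step 13: x=[6.4799] v=[-0.8940]
Step 14: x=[6.4321] v=[-0.9552]
Step 15: x=[6.3814] v=[-1.0147]
Step 16: x=[6.3278] v=[-1.0725]
Step 17: x=[6.2714] v=[-1.1285]
Step 18: x=[6.2123] v=[-1.1825]
Step 19: x=[6.1506] v=[-1.2345]
Step 20: x=[6.0864] v=[-1.2844]
Step 21: x=[6.0198] v=[-1.3321]
Step 22: x=[5.9509] v=[-1.3775]
Step 23: x=[5.8799] v=[-1.4205]
Step 24: x=[5.8068] v=[-1.4611]
Step 25: x=[5.7318] v=[-1.4991]
Step 26: x=[5.6551] v=[-1.5346]
Step 27: x=[5.5767] v=[-1.5674]
Step 28: x=[5.4968] v=[-1.5975]
Step 29: x=[5.4156] v=[-1.6249]
Step 30: x=[5.3331] v=[-1.6495]
Step 31: x=[5.2495] v=[-1.6713]
Step 32: x=[5.1650] v=[-1.6902]
Step 33: x=[5.0797] v=[-1.7062]
Step 34: x=[4.9937] v=[-1.7193]
Step 35: x=[4.9072] v=[-1.7294]
Step 36: x=[4.8204] v=[-1.7365]
Step 37: x=[4.7334] v=[-1.7406]
Step 38: x=[4.6463] v=[-1.7418]
Step 39: x=[4.5593] v=[-1.7400]
Step 40: x=[4.4725] v=[-1.7352]
Step 41: x=[4.3861] v=[-1.7274]
Step 42: x=[4.3003] v=[-1.7166]
Step 43: x=[4.2152] v=[-1.7029]
Step 44: x=[4.1309] v=[-1.6862]
Step 45: x=[4.0476] v=[-1.6666]
Step 46: x=[3.9654] v=[-1.6442]
Step 47: x=[3.8845] v=[-1.6190]
Step 48: x=[3.8050] v=[-1.5910]
Step 49: x=[3.7270] v=[-1.5602]
Step 50: x=[3.6507] v=[-1.5268]
Step 51: x=[3.5762] v=[-1.4907]
Step 52: x=[3.5036] v=[-1.4521]
Step 53: x=[3.4331] v=[-1.4110]
Step 54: x=[3.3647] v=[-1.3675]
Step 55: x=[3.2986] v=[-1.3216]
Step 56: x=[3.2349] v=[-1.2734]
Step 57: x=[3.1738] v=[-1.2230]
Step 58: x=[3.1153] v=[-1.1705]
Step 59: x=[3.0595] v=[-1.1160]
Step 60: x=[3.0065] v=[-1.0596]
Step 61: x=[2.9564] v=[-1.0014]
v[0] did not become non-negative within 61 steps; using fallback time=3.0500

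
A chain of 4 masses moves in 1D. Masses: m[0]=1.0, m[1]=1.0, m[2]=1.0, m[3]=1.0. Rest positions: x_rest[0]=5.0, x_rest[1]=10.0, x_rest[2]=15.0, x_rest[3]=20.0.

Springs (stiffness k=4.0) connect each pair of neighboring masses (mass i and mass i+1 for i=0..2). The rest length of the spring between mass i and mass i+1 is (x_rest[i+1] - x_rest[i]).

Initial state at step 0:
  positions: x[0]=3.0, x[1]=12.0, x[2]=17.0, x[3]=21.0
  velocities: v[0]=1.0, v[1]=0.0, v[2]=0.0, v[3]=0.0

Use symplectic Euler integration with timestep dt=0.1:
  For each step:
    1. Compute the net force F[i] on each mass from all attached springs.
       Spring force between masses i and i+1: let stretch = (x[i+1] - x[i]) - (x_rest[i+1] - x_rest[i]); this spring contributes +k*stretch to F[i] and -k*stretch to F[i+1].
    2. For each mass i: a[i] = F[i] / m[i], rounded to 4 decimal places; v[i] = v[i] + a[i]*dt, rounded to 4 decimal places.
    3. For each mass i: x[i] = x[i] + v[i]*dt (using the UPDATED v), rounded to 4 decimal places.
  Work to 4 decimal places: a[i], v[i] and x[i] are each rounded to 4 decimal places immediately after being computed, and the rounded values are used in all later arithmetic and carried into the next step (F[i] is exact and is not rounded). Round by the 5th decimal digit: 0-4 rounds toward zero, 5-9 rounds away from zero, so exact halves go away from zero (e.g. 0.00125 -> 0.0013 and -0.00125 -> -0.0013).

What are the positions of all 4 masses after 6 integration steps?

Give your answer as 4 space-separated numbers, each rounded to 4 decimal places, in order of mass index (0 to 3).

Step 0: x=[3.0000 12.0000 17.0000 21.0000] v=[1.0000 0.0000 0.0000 0.0000]
Step 1: x=[3.2600 11.8400 16.9600 21.0400] v=[2.6000 -1.6000 -0.4000 0.4000]
Step 2: x=[3.6632 11.5416 16.8784 21.1168] v=[4.0320 -2.9840 -0.8160 0.7680]
Step 3: x=[4.1815 11.1415 16.7529 21.2241] v=[5.1834 -4.0006 -1.2554 1.0726]
Step 4: x=[4.7782 10.6875 16.5818 21.3525] v=[5.9674 -4.5400 -1.7115 1.2841]
Step 5: x=[5.4113 10.2329 16.3657 21.4901] v=[6.3311 -4.5460 -2.1609 1.3758]
Step 6: x=[6.0373 9.8308 16.1093 21.6227] v=[6.2597 -4.0215 -2.5643 1.3260]

Answer: 6.0373 9.8308 16.1093 21.6227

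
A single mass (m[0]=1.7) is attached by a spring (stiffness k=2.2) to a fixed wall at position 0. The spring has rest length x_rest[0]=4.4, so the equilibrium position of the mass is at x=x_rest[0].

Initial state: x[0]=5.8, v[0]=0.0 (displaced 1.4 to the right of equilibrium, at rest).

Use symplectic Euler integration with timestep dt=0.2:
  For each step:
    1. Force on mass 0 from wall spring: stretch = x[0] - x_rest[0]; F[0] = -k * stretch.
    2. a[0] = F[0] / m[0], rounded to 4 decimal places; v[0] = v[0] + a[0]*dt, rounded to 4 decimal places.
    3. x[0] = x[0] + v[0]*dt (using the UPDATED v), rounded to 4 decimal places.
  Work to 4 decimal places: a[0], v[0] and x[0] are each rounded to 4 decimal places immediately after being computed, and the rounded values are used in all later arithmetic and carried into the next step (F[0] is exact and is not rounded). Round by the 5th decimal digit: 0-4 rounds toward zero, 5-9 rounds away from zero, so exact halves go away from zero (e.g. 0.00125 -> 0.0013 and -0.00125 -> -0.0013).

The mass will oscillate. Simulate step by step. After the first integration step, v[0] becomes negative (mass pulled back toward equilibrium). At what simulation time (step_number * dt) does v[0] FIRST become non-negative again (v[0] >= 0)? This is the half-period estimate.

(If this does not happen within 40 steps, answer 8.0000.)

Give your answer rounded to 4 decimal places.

Answer: 2.8000

Derivation:
Step 0: x=[5.8000] v=[0.0000]
Step 1: x=[5.7275] v=[-0.3624]
Step 2: x=[5.5863] v=[-0.7060]
Step 3: x=[5.3837] v=[-1.0130]
Step 4: x=[5.1302] v=[-1.2676]
Step 5: x=[4.8389] v=[-1.4566]
Step 6: x=[4.5249] v=[-1.5702]
Step 7: x=[4.2044] v=[-1.6025]
Step 8: x=[3.8940] v=[-1.5519]
Step 9: x=[3.6098] v=[-1.4209]
Step 10: x=[3.3665] v=[-1.2164]
Step 11: x=[3.1767] v=[-0.9489]
Step 12: x=[3.0502] v=[-0.6323]
Step 13: x=[2.9936] v=[-0.2829]
Step 14: x=[3.0098] v=[0.0811]
First v>=0 after going negative at step 14, time=2.8000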